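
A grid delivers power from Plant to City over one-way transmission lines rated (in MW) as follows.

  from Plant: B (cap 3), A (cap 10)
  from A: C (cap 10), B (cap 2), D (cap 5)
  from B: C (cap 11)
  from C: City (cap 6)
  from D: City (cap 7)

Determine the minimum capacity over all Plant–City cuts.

Augment Plant→A→C→City: bottleneck 6, flow now 6.
Augment Plant→A→D→City: bottleneck 4, flow now 10.
Augment Plant→B→C→A→D→City: bottleneck 1, flow now 11. (uses reverse residual edge)
No augmenting path remains; maximum flow = 11.
By max-flow min-cut, the minimum cut capacity equals the max flow.
In the residual graph, reachable from Plant: {Plant, A, B, C}.
Min-cut edges: A→D (5), C→City (6); capacity 5 + 6 = 11.

11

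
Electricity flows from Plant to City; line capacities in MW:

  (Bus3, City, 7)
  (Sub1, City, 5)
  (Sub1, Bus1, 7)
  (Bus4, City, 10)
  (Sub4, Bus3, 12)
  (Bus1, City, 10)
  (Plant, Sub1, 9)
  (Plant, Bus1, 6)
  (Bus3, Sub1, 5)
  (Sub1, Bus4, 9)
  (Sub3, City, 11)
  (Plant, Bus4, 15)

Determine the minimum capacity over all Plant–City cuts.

Augment Plant→Sub1→City: bottleneck 5, flow now 5.
Augment Plant→Bus4→City: bottleneck 10, flow now 15.
Augment Plant→Bus1→City: bottleneck 6, flow now 21.
Augment Plant→Sub1→Bus1→City: bottleneck 4, flow now 25.
No augmenting path remains; maximum flow = 25.
By max-flow min-cut, the minimum cut capacity equals the max flow.
In the residual graph, reachable from Plant: {Plant, Bus4}.
Min-cut edges: Plant→Sub1 (9), Plant→Bus1 (6), Bus4→City (10); capacity 9 + 6 + 10 = 25.

25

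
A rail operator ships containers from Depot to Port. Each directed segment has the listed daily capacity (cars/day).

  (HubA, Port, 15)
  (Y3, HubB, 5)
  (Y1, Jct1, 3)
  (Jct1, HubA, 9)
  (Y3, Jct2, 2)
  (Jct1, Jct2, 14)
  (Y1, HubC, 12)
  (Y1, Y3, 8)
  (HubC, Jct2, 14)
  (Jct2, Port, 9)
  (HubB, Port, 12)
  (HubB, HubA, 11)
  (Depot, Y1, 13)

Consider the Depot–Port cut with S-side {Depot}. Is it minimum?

Given cut capacity: 13 = 13.
Augment Depot→Y1→Jct1→HubA→Port: bottleneck 3, flow now 3.
Augment Depot→Y1→HubC→Jct2→Port: bottleneck 9, flow now 12.
Augment Depot→Y1→Y3→HubB→Port: bottleneck 1, flow now 13.
No augmenting path remains; maximum flow = 13.
Cut capacity 13 equals the max flow, so it is a minimum cut.

Yes — it is a minimum cut (capacity 13).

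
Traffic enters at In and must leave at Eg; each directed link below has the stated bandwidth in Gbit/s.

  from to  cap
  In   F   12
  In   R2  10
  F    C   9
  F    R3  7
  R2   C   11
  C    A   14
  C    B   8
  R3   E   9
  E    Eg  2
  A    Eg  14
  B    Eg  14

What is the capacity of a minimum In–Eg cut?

21

Augment In→F→C→A→Eg: bottleneck 9, flow now 9.
Augment In→F→R3→E→Eg: bottleneck 2, flow now 11.
Augment In→R2→C→A→Eg: bottleneck 5, flow now 16.
Augment In→R2→C→B→Eg: bottleneck 5, flow now 21.
No augmenting path remains; maximum flow = 21.
By max-flow min-cut, the minimum cut capacity equals the max flow.
In the residual graph, reachable from In: {In, F, R3, E}.
Min-cut edges: In→R2 (10), F→C (9), E→Eg (2); capacity 10 + 9 + 2 = 21.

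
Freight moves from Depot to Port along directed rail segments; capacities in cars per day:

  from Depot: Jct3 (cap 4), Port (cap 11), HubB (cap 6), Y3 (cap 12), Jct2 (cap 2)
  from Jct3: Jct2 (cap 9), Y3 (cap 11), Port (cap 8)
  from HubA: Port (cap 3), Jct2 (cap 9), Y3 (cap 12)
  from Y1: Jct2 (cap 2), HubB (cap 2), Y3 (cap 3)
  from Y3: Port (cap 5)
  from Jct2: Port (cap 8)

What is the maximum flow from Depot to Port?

Augment Depot→Port: bottleneck 11, flow now 11.
Augment Depot→Jct3→Port: bottleneck 4, flow now 15.
Augment Depot→Y3→Port: bottleneck 5, flow now 20.
Augment Depot→Jct2→Port: bottleneck 2, flow now 22.
No augmenting path remains; maximum flow = 22.
In the residual graph, reachable from Depot: {Depot, HubB, Y3}.
Min-cut edges: Depot→Jct3 (4), Depot→Jct2 (2), Depot→Port (11), Y3→Port (5); capacity 4 + 2 + 11 + 5 = 22.
This cut is saturated, so no flow can exceed 22.

22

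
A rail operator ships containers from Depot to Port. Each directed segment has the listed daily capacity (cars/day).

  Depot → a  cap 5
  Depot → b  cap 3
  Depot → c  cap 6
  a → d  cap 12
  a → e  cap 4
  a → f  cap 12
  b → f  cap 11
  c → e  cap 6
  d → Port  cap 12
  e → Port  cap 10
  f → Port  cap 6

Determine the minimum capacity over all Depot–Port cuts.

14

Augment Depot→a→d→Port: bottleneck 5, flow now 5.
Augment Depot→b→f→Port: bottleneck 3, flow now 8.
Augment Depot→c→e→Port: bottleneck 6, flow now 14.
No augmenting path remains; maximum flow = 14.
By max-flow min-cut, the minimum cut capacity equals the max flow.
In the residual graph, reachable from Depot: {Depot}.
Min-cut edges: Depot→a (5), Depot→b (3), Depot→c (6); capacity 5 + 3 + 6 = 14.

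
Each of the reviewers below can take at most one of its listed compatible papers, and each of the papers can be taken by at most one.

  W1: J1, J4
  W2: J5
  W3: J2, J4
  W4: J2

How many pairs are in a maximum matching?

Unit-capacity flow: source→left, listed edges, right→sink; max matching = max flow.
Augmenting path W1→J1 (+1); matched 1.
Augmenting path W2→J5 (+1); matched 2.
Augmenting path W3→J2 (+1); matched 3.
Augmenting path W4→J2→W3→J4 (+1); matched 4.
No augmenting path remains; maximum matching = 4.
König certificate: {W1, W2, W3, W4} is a vertex cover of size 4 (every listed pair touches it), so no matching can be larger.

4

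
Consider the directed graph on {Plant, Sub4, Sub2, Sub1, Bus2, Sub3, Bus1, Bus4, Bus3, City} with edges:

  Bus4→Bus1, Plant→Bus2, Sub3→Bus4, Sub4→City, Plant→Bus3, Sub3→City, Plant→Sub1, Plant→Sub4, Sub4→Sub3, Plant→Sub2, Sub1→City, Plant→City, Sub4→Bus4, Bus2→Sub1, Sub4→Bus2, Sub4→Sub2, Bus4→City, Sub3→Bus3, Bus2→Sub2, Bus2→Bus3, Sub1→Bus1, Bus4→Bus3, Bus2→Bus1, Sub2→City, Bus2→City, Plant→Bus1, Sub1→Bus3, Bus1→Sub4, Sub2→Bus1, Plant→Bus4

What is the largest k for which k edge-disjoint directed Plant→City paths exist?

7

Assign every edge capacity 1; by Menger, the answer equals the max flow.
Path Plant→City (+1); total 1.
Path Plant→Sub4→City (+1); total 2.
Path Plant→Sub2→City (+1); total 3.
Path Plant→Sub1→City (+1); total 4.
Path Plant→Bus2→City (+1); total 5.
Path Plant→Bus4→City (+1); total 6.
Path Plant→Bus1→Sub4→Sub3→City (+1); total 7.
No residual Plant→City path; max flow = 7.
Certifying cut of size 7: {Plant→Bus1, Plant→Bus2, Plant→Bus4, Plant→City, Plant→Sub1, Plant→Sub2, Plant→Sub4}.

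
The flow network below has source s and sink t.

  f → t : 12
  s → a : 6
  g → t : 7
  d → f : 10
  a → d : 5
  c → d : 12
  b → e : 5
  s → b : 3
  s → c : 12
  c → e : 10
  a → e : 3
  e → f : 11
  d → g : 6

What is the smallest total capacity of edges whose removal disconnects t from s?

Augment s→a→d→f→t: bottleneck 5, flow now 5.
Augment s→a→e→f→t: bottleneck 1, flow now 6.
Augment s→b→e→f→t: bottleneck 3, flow now 9.
Augment s→c→d→f→t: bottleneck 3, flow now 12.
Augment s→c→d→g→t: bottleneck 6, flow now 18.
No augmenting path remains; maximum flow = 18.
By max-flow min-cut, the minimum cut capacity equals the max flow.
In the residual graph, reachable from s: {s, a, b, c, d, e, f}.
Min-cut edges: d→g (6), f→t (12); capacity 6 + 12 = 18.

18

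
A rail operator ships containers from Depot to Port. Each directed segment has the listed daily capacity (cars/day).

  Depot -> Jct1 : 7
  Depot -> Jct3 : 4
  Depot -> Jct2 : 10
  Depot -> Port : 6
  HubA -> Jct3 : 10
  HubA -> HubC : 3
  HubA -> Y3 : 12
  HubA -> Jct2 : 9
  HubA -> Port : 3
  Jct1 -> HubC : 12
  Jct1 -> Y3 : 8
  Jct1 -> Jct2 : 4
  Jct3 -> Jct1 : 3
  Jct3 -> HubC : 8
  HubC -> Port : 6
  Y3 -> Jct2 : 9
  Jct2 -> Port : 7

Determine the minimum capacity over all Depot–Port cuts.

Augment Depot→Port: bottleneck 6, flow now 6.
Augment Depot→Jct2→Port: bottleneck 7, flow now 13.
Augment Depot→Jct1→HubC→Port: bottleneck 6, flow now 19.
No augmenting path remains; maximum flow = 19.
By max-flow min-cut, the minimum cut capacity equals the max flow.
In the residual graph, reachable from Depot: {Depot, Jct1, Jct3, HubC, Y3, Jct2}.
Min-cut edges: Depot→Port (6), HubC→Port (6), Jct2→Port (7); capacity 6 + 6 + 7 = 19.

19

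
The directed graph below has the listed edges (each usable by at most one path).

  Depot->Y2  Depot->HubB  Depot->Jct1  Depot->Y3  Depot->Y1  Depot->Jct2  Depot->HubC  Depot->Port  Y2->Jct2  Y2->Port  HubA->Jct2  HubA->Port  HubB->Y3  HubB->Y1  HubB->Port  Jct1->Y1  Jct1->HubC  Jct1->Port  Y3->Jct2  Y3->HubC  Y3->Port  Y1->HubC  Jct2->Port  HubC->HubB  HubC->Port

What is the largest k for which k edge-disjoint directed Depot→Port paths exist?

7

Assign every edge capacity 1; by Menger, the answer equals the max flow.
Path Depot→Port (+1); total 1.
Path Depot→Y2→Port (+1); total 2.
Path Depot→HubB→Port (+1); total 3.
Path Depot→Jct1→Port (+1); total 4.
Path Depot→Y3→Port (+1); total 5.
Path Depot→Jct2→Port (+1); total 6.
Path Depot→HubC→Port (+1); total 7.
No residual Depot→Port path; max flow = 7.
Certifying cut of size 7: {Depot→Jct1, Depot→Port, Depot→Y2, HubB→Port, HubC→Port, Jct2→Port, Y3→Port}.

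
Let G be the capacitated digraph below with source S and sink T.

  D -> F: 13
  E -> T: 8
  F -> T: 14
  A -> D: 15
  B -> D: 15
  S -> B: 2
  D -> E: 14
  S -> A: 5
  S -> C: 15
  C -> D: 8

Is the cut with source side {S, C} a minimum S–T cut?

Yes — it is a minimum cut (capacity 15).

Given cut capacity: 5 + 2 + 8 = 15.
Augment S→A→D→E→T: bottleneck 5, flow now 5.
Augment S→B→D→E→T: bottleneck 2, flow now 7.
Augment S→C→D→E→T: bottleneck 1, flow now 8.
Augment S→C→D→F→T: bottleneck 7, flow now 15.
No augmenting path remains; maximum flow = 15.
Cut capacity 15 equals the max flow, so it is a minimum cut.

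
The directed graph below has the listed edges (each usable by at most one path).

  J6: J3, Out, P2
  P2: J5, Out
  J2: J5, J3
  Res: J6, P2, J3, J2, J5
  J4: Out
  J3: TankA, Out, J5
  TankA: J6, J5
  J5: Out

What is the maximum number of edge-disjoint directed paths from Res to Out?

Assign every edge capacity 1; by Menger, the answer equals the max flow.
Path Res→J6→Out (+1); total 1.
Path Res→J3→Out (+1); total 2.
Path Res→P2→Out (+1); total 3.
Path Res→J5→Out (+1); total 4.
No residual Res→Out path; max flow = 4.
Certifying cut of size 4: {J3→Out, J5→Out, J6→Out, P2→Out}.

4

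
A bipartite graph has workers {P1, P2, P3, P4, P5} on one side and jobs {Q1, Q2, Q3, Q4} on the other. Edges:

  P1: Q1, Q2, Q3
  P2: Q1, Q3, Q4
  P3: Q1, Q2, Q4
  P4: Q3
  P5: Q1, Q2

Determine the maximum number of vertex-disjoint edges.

4

Unit-capacity flow: source→left, listed edges, right→sink; max matching = max flow.
Augmenting path P1→Q1 (+1); matched 1.
Augmenting path P2→Q3 (+1); matched 2.
Augmenting path P3→Q2 (+1); matched 3.
Augmenting path P4→Q3→P2→Q4 (+1); matched 4.
No augmenting path remains; maximum matching = 4.
König certificate: {Q1, Q2, Q3, Q4} is a vertex cover of size 4 (every listed pair touches it), so no matching can be larger.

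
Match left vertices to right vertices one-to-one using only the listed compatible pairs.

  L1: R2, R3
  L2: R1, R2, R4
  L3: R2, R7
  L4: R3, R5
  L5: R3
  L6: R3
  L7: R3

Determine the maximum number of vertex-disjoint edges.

5

Unit-capacity flow: source→left, listed edges, right→sink; max matching = max flow.
Augmenting path L1→R2 (+1); matched 1.
Augmenting path L2→R1 (+1); matched 2.
Augmenting path L3→R7 (+1); matched 3.
Augmenting path L4→R3 (+1); matched 4.
Augmenting path L5→R3→L4→R5 (+1); matched 5.
No augmenting path remains; maximum matching = 5.
König certificate: {L1, L2, L3, L4, R3} is a vertex cover of size 5 (every listed pair touches it), so no matching can be larger.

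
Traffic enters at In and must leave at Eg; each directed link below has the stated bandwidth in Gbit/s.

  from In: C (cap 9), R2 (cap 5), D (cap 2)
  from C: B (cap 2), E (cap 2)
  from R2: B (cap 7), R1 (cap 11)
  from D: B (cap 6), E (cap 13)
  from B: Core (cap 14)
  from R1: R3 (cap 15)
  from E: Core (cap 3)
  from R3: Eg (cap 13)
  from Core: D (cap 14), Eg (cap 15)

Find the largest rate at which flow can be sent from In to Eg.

Augment In→C→B→Core→Eg: bottleneck 2, flow now 2.
Augment In→C→E→Core→Eg: bottleneck 2, flow now 4.
Augment In→R2→B→Core→Eg: bottleneck 5, flow now 9.
Augment In→D→B→Core→Eg: bottleneck 2, flow now 11.
No augmenting path remains; maximum flow = 11.
In the residual graph, reachable from In: {In, C}.
Min-cut edges: In→R2 (5), In→D (2), C→B (2), C→E (2); capacity 5 + 2 + 2 + 2 = 11.
This cut is saturated, so no flow can exceed 11.

11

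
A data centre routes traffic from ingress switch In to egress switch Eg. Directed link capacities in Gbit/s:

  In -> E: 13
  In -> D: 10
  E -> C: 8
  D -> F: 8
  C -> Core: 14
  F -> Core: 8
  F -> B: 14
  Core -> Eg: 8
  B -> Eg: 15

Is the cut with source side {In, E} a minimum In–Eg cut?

Given cut capacity: 10 + 8 = 18.
Augment In→E→C→Core→Eg: bottleneck 8, flow now 8.
Augment In→D→F→B→Eg: bottleneck 8, flow now 16.
No augmenting path remains; maximum flow = 16.
In the residual graph, reachable from In: {In, E, D}.
Min-cut edges: E→C (8), D→F (8); capacity 8 + 8 = 16.
Cut capacity 18 exceeds the max flow 16, so it is not minimum.

No — its capacity is 18, but the minimum cut has capacity 16.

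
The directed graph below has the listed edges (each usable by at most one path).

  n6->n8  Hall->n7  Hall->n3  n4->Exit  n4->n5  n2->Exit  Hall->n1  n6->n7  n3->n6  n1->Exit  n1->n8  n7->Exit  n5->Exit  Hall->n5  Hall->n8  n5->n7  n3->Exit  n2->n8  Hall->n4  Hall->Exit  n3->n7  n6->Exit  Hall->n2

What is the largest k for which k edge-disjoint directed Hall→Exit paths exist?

7

Assign every edge capacity 1; by Menger, the answer equals the max flow.
Path Hall→Exit (+1); total 1.
Path Hall→n1→Exit (+1); total 2.
Path Hall→n2→Exit (+1); total 3.
Path Hall→n3→Exit (+1); total 4.
Path Hall→n4→Exit (+1); total 5.
Path Hall→n5→Exit (+1); total 6.
Path Hall→n7→Exit (+1); total 7.
No residual Hall→Exit path; max flow = 7.
Certifying cut of size 7: {Hall→Exit, Hall→n1, Hall→n2, Hall→n3, Hall→n4, Hall→n5, Hall→n7}.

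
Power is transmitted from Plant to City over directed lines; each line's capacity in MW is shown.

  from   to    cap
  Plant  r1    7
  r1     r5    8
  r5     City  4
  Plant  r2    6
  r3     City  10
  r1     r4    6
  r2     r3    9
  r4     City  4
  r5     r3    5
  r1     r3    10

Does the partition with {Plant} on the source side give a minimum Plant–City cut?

Given cut capacity: 7 + 6 = 13.
Augment Plant→r1→r3→City: bottleneck 7, flow now 7.
Augment Plant→r2→r3→City: bottleneck 3, flow now 10.
Augment Plant→r2→r3→r1→r4→City: bottleneck 3, flow now 13. (uses reverse residual edge)
No augmenting path remains; maximum flow = 13.
Cut capacity 13 equals the max flow, so it is a minimum cut.

Yes — it is a minimum cut (capacity 13).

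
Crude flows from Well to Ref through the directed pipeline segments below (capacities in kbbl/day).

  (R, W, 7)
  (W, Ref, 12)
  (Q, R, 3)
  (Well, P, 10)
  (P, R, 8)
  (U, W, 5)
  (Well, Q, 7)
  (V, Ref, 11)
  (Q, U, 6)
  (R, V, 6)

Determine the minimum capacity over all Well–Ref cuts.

15

Augment Well→P→R→V→Ref: bottleneck 6, flow now 6.
Augment Well→P→R→W→Ref: bottleneck 2, flow now 8.
Augment Well→Q→R→W→Ref: bottleneck 3, flow now 11.
Augment Well→Q→U→W→Ref: bottleneck 4, flow now 15.
No augmenting path remains; maximum flow = 15.
By max-flow min-cut, the minimum cut capacity equals the max flow.
In the residual graph, reachable from Well: {Well, P}.
Min-cut edges: Well→Q (7), P→R (8); capacity 7 + 8 = 15.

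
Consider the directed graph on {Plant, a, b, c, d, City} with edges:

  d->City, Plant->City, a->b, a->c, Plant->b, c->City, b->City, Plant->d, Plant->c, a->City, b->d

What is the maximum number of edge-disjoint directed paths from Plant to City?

Assign every edge capacity 1; by Menger, the answer equals the max flow.
Path Plant→City (+1); total 1.
Path Plant→b→City (+1); total 2.
Path Plant→c→City (+1); total 3.
Path Plant→d→City (+1); total 4.
No residual Plant→City path; max flow = 4.
Certifying cut of size 4: {Plant→City, Plant→b, Plant→c, Plant→d}.

4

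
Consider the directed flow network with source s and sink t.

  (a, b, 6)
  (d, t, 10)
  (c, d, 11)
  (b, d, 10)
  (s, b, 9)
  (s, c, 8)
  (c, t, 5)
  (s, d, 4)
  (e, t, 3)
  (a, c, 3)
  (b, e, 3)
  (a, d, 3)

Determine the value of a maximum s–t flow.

18

Augment s→c→t: bottleneck 5, flow now 5.
Augment s→d→t: bottleneck 4, flow now 9.
Augment s→b→d→t: bottleneck 6, flow now 15.
Augment s→b→e→t: bottleneck 3, flow now 18.
No augmenting path remains; maximum flow = 18.
In the residual graph, reachable from s: {s, b, c, d}.
Min-cut edges: b→e (3), c→t (5), d→t (10); capacity 3 + 5 + 10 = 18.
This cut is saturated, so no flow can exceed 18.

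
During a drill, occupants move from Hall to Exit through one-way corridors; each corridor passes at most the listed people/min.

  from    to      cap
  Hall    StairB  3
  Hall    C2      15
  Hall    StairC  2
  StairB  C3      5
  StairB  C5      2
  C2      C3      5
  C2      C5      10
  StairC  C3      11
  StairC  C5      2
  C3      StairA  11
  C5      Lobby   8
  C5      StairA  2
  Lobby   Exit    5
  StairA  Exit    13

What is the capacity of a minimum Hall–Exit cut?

17

Augment Hall→StairB→C3→StairA→Exit: bottleneck 3, flow now 3.
Augment Hall→C2→C3→StairA→Exit: bottleneck 5, flow now 8.
Augment Hall→C2→C5→Lobby→Exit: bottleneck 5, flow now 13.
Augment Hall→C2→C5→StairA→Exit: bottleneck 2, flow now 15.
Augment Hall→StairC→C3→StairA→Exit: bottleneck 2, flow now 17.
No augmenting path remains; maximum flow = 17.
By max-flow min-cut, the minimum cut capacity equals the max flow.
In the residual graph, reachable from Hall: {Hall, C2, C5, Lobby}.
Min-cut edges: Hall→StairB (3), Hall→StairC (2), C2→C3 (5), C5→StairA (2), Lobby→Exit (5); capacity 3 + 2 + 5 + 2 + 5 = 17.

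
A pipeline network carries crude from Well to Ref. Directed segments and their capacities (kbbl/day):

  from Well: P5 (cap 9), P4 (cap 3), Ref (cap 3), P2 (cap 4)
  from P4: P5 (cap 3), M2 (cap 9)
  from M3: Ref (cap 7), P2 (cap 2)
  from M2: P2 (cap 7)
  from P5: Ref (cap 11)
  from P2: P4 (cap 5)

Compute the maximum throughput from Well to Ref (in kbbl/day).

Augment Well→Ref: bottleneck 3, flow now 3.
Augment Well→P5→Ref: bottleneck 9, flow now 12.
Augment Well→P4→P5→Ref: bottleneck 2, flow now 14.
No augmenting path remains; maximum flow = 14.
In the residual graph, reachable from Well: {Well, P4, M2, P5, P2}.
Min-cut edges: Well→Ref (3), P5→Ref (11); capacity 3 + 11 = 14.
This cut is saturated, so no flow can exceed 14.

14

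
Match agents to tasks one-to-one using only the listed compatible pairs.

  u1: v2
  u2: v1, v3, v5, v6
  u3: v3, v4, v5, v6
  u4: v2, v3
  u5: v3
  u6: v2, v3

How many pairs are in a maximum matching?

Unit-capacity flow: source→left, listed edges, right→sink; max matching = max flow.
Augmenting path u1→v2 (+1); matched 1.
Augmenting path u2→v1 (+1); matched 2.
Augmenting path u3→v3 (+1); matched 3.
Augmenting path u4→v3→u3→v4 (+1); matched 4.
No augmenting path remains; maximum matching = 4.
König certificate: {u2, u3, v2, v3} is a vertex cover of size 4 (every listed pair touches it), so no matching can be larger.

4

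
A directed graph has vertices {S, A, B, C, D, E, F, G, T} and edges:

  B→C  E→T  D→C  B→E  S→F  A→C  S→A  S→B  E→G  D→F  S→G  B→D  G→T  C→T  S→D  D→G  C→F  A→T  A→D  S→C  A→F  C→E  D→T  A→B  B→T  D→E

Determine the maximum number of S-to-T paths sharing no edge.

5

Assign every edge capacity 1; by Menger, the answer equals the max flow.
Path S→A→T (+1); total 1.
Path S→B→T (+1); total 2.
Path S→C→T (+1); total 3.
Path S→D→T (+1); total 4.
Path S→G→T (+1); total 5.
No residual S→T path; max flow = 5.
Certifying cut of size 5: {S→A, S→B, S→C, S→D, S→G}.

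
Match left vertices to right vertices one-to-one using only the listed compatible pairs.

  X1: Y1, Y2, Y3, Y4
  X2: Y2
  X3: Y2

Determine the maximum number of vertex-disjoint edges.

2

Unit-capacity flow: source→left, listed edges, right→sink; max matching = max flow.
Augmenting path X1→Y1 (+1); matched 1.
Augmenting path X2→Y2 (+1); matched 2.
No augmenting path remains; maximum matching = 2.
König certificate: {X1, Y2} is a vertex cover of size 2 (every listed pair touches it), so no matching can be larger.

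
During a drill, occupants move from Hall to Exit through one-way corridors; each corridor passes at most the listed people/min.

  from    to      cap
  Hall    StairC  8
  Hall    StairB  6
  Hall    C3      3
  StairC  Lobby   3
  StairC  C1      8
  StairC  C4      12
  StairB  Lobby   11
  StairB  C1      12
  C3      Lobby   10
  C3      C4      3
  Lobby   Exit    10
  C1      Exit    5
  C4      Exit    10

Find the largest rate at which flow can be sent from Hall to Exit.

Augment Hall→StairC→Lobby→Exit: bottleneck 3, flow now 3.
Augment Hall→StairC→C1→Exit: bottleneck 5, flow now 8.
Augment Hall→StairB→Lobby→Exit: bottleneck 6, flow now 14.
Augment Hall→C3→Lobby→Exit: bottleneck 1, flow now 15.
Augment Hall→C3→C4→Exit: bottleneck 2, flow now 17.
No augmenting path remains; maximum flow = 17.
In the residual graph, reachable from Hall: {Hall}.
Min-cut edges: Hall→StairC (8), Hall→StairB (6), Hall→C3 (3); capacity 8 + 6 + 3 = 17.
This cut is saturated, so no flow can exceed 17.

17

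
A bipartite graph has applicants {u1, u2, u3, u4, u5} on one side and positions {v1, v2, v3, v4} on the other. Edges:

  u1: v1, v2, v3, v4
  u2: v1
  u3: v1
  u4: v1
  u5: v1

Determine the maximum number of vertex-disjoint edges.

2

Unit-capacity flow: source→left, listed edges, right→sink; max matching = max flow.
Augmenting path u1→v1 (+1); matched 1.
Augmenting path u2→v1→u1→v2 (+1); matched 2.
No augmenting path remains; maximum matching = 2.
König certificate: {u1, v1} is a vertex cover of size 2 (every listed pair touches it), so no matching can be larger.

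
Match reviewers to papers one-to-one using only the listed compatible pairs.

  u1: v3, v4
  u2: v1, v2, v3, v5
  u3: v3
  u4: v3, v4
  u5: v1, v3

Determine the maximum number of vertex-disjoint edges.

Unit-capacity flow: source→left, listed edges, right→sink; max matching = max flow.
Augmenting path u1→v3 (+1); matched 1.
Augmenting path u2→v1 (+1); matched 2.
Augmenting path u4→v4 (+1); matched 3.
Augmenting path u5→v1→u2→v2 (+1); matched 4.
No augmenting path remains; maximum matching = 4.
König certificate: {u2, u5, v3, v4} is a vertex cover of size 4 (every listed pair touches it), so no matching can be larger.

4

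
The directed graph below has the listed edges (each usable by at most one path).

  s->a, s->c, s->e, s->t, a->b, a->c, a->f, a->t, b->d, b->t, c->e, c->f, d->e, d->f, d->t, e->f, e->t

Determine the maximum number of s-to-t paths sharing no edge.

3

Assign every edge capacity 1; by Menger, the answer equals the max flow.
Path s→t (+1); total 1.
Path s→a→t (+1); total 2.
Path s→e→t (+1); total 3.
No residual s→t path; max flow = 3.
Certifying cut of size 3: {e→t, s→a, s→t}.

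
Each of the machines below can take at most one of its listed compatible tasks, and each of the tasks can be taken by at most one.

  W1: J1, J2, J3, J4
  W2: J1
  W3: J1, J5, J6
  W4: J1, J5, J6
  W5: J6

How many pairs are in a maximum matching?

Unit-capacity flow: source→left, listed edges, right→sink; max matching = max flow.
Augmenting path W1→J1 (+1); matched 1.
Augmenting path W3→J5 (+1); matched 2.
Augmenting path W4→J6 (+1); matched 3.
Augmenting path W2→J1→W1→J2 (+1); matched 4.
No augmenting path remains; maximum matching = 4.
König certificate: {W1, J1, J5, J6} is a vertex cover of size 4 (every listed pair touches it), so no matching can be larger.

4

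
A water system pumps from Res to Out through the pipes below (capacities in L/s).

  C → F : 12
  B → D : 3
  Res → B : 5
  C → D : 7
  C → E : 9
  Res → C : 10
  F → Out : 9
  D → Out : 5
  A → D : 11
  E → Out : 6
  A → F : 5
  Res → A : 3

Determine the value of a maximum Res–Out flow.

16

Augment Res→A→D→Out: bottleneck 3, flow now 3.
Augment Res→B→D→Out: bottleneck 2, flow now 5.
Augment Res→C→E→Out: bottleneck 6, flow now 11.
Augment Res→C→F→Out: bottleneck 4, flow now 15.
Augment Res→B→D→A→F→Out: bottleneck 1, flow now 16. (uses reverse residual edge)
No augmenting path remains; maximum flow = 16.
In the residual graph, reachable from Res: {Res, B}.
Min-cut edges: Res→A (3), Res→C (10), B→D (3); capacity 3 + 10 + 3 = 16.
This cut is saturated, so no flow can exceed 16.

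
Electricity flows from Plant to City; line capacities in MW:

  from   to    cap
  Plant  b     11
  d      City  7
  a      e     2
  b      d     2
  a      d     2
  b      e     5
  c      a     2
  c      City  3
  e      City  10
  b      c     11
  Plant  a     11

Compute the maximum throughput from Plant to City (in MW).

14

Augment Plant→a→d→City: bottleneck 2, flow now 2.
Augment Plant→a→e→City: bottleneck 2, flow now 4.
Augment Plant→b→c→City: bottleneck 3, flow now 7.
Augment Plant→b→d→City: bottleneck 2, flow now 9.
Augment Plant→b→e→City: bottleneck 5, flow now 14.
No augmenting path remains; maximum flow = 14.
In the residual graph, reachable from Plant: {Plant, a, b, c}.
Min-cut edges: a→d (2), a→e (2), b→d (2), b→e (5), c→City (3); capacity 2 + 2 + 2 + 5 + 3 = 14.
This cut is saturated, so no flow can exceed 14.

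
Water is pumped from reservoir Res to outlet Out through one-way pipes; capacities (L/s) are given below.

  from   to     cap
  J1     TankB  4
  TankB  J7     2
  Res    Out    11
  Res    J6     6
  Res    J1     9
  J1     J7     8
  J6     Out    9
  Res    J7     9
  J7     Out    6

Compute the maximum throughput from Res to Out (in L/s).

Augment Res→Out: bottleneck 11, flow now 11.
Augment Res→J7→Out: bottleneck 6, flow now 17.
Augment Res→J6→Out: bottleneck 6, flow now 23.
No augmenting path remains; maximum flow = 23.
In the residual graph, reachable from Res: {Res, J1, TankB, J7}.
Min-cut edges: Res→J6 (6), Res→Out (11), J7→Out (6); capacity 6 + 11 + 6 = 23.
This cut is saturated, so no flow can exceed 23.

23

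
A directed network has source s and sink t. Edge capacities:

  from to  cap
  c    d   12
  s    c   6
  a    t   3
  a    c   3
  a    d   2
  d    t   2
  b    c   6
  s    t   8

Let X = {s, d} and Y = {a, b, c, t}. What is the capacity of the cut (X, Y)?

16

Edges leaving {s, d}: s→c (6), s→t (8), d→t (2).
Cut capacity = 6 + 8 + 2 = 16.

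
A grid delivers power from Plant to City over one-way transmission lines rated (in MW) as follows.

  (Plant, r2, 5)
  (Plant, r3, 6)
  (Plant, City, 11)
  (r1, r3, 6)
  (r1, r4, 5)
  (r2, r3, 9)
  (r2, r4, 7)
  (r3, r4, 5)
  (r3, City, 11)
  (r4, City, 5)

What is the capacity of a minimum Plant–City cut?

22

Augment Plant→City: bottleneck 11, flow now 11.
Augment Plant→r3→City: bottleneck 6, flow now 17.
Augment Plant→r2→r3→City: bottleneck 5, flow now 22.
No augmenting path remains; maximum flow = 22.
By max-flow min-cut, the minimum cut capacity equals the max flow.
In the residual graph, reachable from Plant: {Plant}.
Min-cut edges: Plant→r2 (5), Plant→r3 (6), Plant→City (11); capacity 5 + 6 + 11 = 22.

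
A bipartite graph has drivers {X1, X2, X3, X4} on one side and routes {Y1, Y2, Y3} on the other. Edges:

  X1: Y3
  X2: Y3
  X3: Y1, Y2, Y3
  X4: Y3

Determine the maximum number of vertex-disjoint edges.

2

Unit-capacity flow: source→left, listed edges, right→sink; max matching = max flow.
Augmenting path X1→Y3 (+1); matched 1.
Augmenting path X3→Y1 (+1); matched 2.
No augmenting path remains; maximum matching = 2.
König certificate: {X3, Y3} is a vertex cover of size 2 (every listed pair touches it), so no matching can be larger.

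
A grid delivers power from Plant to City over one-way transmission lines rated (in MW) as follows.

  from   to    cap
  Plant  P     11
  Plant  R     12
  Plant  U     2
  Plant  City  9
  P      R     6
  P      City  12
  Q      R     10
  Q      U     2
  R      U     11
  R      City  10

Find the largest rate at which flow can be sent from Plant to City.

Augment Plant→City: bottleneck 9, flow now 9.
Augment Plant→P→City: bottleneck 11, flow now 20.
Augment Plant→R→City: bottleneck 10, flow now 30.
No augmenting path remains; maximum flow = 30.
In the residual graph, reachable from Plant: {Plant, R, U}.
Min-cut edges: Plant→P (11), Plant→City (9), R→City (10); capacity 11 + 9 + 10 = 30.
This cut is saturated, so no flow can exceed 30.

30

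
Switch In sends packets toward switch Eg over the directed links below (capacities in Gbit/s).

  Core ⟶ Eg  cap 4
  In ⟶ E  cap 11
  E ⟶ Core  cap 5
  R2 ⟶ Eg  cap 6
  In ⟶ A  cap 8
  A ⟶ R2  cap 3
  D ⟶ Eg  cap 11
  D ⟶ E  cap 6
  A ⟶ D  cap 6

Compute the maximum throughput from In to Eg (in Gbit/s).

12

Augment In→E→Core→Eg: bottleneck 4, flow now 4.
Augment In→A→D→Eg: bottleneck 6, flow now 10.
Augment In→A→R2→Eg: bottleneck 2, flow now 12.
No augmenting path remains; maximum flow = 12.
In the residual graph, reachable from In: {In, E, Core}.
Min-cut edges: In→A (8), Core→Eg (4); capacity 8 + 4 = 12.
This cut is saturated, so no flow can exceed 12.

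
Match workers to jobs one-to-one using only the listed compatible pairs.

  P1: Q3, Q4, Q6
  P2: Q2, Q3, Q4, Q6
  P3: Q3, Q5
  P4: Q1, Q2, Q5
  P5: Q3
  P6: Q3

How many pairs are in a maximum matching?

Unit-capacity flow: source→left, listed edges, right→sink; max matching = max flow.
Augmenting path P1→Q3 (+1); matched 1.
Augmenting path P2→Q2 (+1); matched 2.
Augmenting path P3→Q5 (+1); matched 3.
Augmenting path P4→Q1 (+1); matched 4.
Augmenting path P5→Q3→P1→Q4 (+1); matched 5.
No augmenting path remains; maximum matching = 5.
König certificate: {P1, P2, P3, P4, Q3} is a vertex cover of size 5 (every listed pair touches it), so no matching can be larger.

5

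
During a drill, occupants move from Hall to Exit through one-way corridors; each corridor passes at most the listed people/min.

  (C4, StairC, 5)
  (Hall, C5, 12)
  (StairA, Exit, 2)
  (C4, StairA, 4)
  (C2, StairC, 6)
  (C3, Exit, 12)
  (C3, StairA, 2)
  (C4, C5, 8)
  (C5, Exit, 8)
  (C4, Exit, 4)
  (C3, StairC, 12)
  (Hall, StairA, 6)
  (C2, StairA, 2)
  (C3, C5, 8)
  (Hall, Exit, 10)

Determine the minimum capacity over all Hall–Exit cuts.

Augment Hall→Exit: bottleneck 10, flow now 10.
Augment Hall→C5→Exit: bottleneck 8, flow now 18.
Augment Hall→StairA→Exit: bottleneck 2, flow now 20.
No augmenting path remains; maximum flow = 20.
By max-flow min-cut, the minimum cut capacity equals the max flow.
In the residual graph, reachable from Hall: {Hall, C5, StairA}.
Min-cut edges: Hall→Exit (10), C5→Exit (8), StairA→Exit (2); capacity 10 + 8 + 2 = 20.

20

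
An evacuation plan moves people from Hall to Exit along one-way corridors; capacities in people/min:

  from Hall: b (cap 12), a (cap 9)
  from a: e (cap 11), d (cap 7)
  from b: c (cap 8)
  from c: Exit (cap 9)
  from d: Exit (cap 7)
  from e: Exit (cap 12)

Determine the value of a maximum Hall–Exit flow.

17

Augment Hall→a→d→Exit: bottleneck 7, flow now 7.
Augment Hall→a→e→Exit: bottleneck 2, flow now 9.
Augment Hall→b→c→Exit: bottleneck 8, flow now 17.
No augmenting path remains; maximum flow = 17.
In the residual graph, reachable from Hall: {Hall, b}.
Min-cut edges: Hall→a (9), b→c (8); capacity 9 + 8 = 17.
This cut is saturated, so no flow can exceed 17.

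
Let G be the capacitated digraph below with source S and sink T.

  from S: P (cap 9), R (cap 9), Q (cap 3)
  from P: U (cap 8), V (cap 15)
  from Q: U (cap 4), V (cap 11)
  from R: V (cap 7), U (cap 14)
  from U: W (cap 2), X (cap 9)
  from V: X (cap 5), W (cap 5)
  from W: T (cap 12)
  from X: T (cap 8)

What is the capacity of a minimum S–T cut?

15

Augment S→P→U→W→T: bottleneck 2, flow now 2.
Augment S→P→U→X→T: bottleneck 6, flow now 8.
Augment S→P→V→W→T: bottleneck 1, flow now 9.
Augment S→Q→U→X→T: bottleneck 2, flow now 11.
Augment S→Q→V→W→T: bottleneck 1, flow now 12.
Augment S→R→V→W→T: bottleneck 3, flow now 15.
No augmenting path remains; maximum flow = 15.
By max-flow min-cut, the minimum cut capacity equals the max flow.
In the residual graph, reachable from S: {S, P, Q, R, U, V, X}.
Min-cut edges: U→W (2), V→W (5), X→T (8); capacity 2 + 5 + 8 = 15.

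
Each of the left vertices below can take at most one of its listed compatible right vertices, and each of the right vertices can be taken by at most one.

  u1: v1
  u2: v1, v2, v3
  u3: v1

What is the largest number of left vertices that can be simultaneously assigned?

Unit-capacity flow: source→left, listed edges, right→sink; max matching = max flow.
Augmenting path u1→v1 (+1); matched 1.
Augmenting path u2→v2 (+1); matched 2.
No augmenting path remains; maximum matching = 2.
König certificate: {u2, v1} is a vertex cover of size 2 (every listed pair touches it), so no matching can be larger.

2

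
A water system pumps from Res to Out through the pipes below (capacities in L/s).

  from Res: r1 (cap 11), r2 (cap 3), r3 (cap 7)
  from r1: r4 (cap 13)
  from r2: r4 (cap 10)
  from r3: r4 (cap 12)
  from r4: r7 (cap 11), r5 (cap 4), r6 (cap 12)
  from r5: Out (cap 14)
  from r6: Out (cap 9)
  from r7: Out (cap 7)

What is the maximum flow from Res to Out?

20

Augment Res→r1→r4→r5→Out: bottleneck 4, flow now 4.
Augment Res→r1→r4→r6→Out: bottleneck 7, flow now 11.
Augment Res→r2→r4→r6→Out: bottleneck 2, flow now 13.
Augment Res→r2→r4→r7→Out: bottleneck 1, flow now 14.
Augment Res→r3→r4→r7→Out: bottleneck 6, flow now 20.
No augmenting path remains; maximum flow = 20.
In the residual graph, reachable from Res: {Res, r1, r2, r3, r4, r6, r7}.
Min-cut edges: r4→r5 (4), r6→Out (9), r7→Out (7); capacity 4 + 9 + 7 = 20.
This cut is saturated, so no flow can exceed 20.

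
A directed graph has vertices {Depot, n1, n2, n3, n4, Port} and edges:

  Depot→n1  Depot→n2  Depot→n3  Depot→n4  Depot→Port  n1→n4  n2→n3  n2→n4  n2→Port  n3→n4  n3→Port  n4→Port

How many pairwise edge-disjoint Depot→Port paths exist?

Assign every edge capacity 1; by Menger, the answer equals the max flow.
Path Depot→Port (+1); total 1.
Path Depot→n2→Port (+1); total 2.
Path Depot→n3→Port (+1); total 3.
Path Depot→n4→Port (+1); total 4.
No residual Depot→Port path; max flow = 4.
Certifying cut of size 4: {Depot→Port, Depot→n2, Depot→n3, n4→Port}.

4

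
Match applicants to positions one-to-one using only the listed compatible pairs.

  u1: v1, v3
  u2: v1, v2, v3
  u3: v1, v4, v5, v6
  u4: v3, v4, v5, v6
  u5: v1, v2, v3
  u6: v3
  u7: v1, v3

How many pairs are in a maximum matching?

5

Unit-capacity flow: source→left, listed edges, right→sink; max matching = max flow.
Augmenting path u1→v1 (+1); matched 1.
Augmenting path u2→v2 (+1); matched 2.
Augmenting path u3→v4 (+1); matched 3.
Augmenting path u4→v3 (+1); matched 4.
Augmenting path u5→v3→u4→v5 (+1); matched 5.
No augmenting path remains; maximum matching = 5.
König certificate: {u3, u4, v1, v2, v3} is a vertex cover of size 5 (every listed pair touches it), so no matching can be larger.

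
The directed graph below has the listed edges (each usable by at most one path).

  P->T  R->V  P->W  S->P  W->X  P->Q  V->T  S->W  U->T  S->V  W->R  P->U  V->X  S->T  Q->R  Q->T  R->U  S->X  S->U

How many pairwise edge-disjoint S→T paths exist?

4

Assign every edge capacity 1; by Menger, the answer equals the max flow.
Path S→T (+1); total 1.
Path S→P→T (+1); total 2.
Path S→U→T (+1); total 3.
Path S→V→T (+1); total 4.
No residual S→T path; max flow = 4.
Certifying cut of size 4: {S→P, S→T, U→T, V→T}.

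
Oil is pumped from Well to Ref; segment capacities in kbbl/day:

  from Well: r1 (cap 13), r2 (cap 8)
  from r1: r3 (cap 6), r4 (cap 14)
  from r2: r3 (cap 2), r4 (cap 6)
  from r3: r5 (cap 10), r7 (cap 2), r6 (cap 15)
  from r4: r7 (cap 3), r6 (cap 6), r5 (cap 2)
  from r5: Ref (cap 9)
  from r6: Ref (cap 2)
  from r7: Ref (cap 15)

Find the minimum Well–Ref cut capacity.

15

Augment Well→r1→r3→r5→Ref: bottleneck 6, flow now 6.
Augment Well→r1→r4→r5→Ref: bottleneck 2, flow now 8.
Augment Well→r1→r4→r6→Ref: bottleneck 2, flow now 10.
Augment Well→r1→r4→r7→Ref: bottleneck 3, flow now 13.
Augment Well→r2→r3→r5→Ref: bottleneck 1, flow now 14.
Augment Well→r2→r3→r7→Ref: bottleneck 1, flow now 15.
No augmenting path remains; maximum flow = 15.
By max-flow min-cut, the minimum cut capacity equals the max flow.
In the residual graph, reachable from Well: {Well, r1, r2, r4, r6}.
Min-cut edges: r1→r3 (6), r2→r3 (2), r4→r5 (2), r4→r7 (3), r6→Ref (2); capacity 6 + 2 + 2 + 3 + 2 = 15.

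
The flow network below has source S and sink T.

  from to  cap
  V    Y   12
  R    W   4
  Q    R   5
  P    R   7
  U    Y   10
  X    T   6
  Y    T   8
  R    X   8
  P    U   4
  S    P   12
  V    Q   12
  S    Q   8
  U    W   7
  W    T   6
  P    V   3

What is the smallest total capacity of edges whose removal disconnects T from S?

Augment S→P→R→W→T: bottleneck 4, flow now 4.
Augment S→P→R→X→T: bottleneck 3, flow now 7.
Augment S→P→U→W→T: bottleneck 2, flow now 9.
Augment S→P→U→Y→T: bottleneck 2, flow now 11.
Augment S→P→V→Y→T: bottleneck 1, flow now 12.
Augment S→Q→R→X→T: bottleneck 3, flow now 15.
Augment S→Q→R→P→V→Y→T: bottleneck 2, flow now 17. (uses reverse residual edge)
No augmenting path remains; maximum flow = 17.
By max-flow min-cut, the minimum cut capacity equals the max flow.
In the residual graph, reachable from S: {S, Q}.
Min-cut edges: S→P (12), Q→R (5); capacity 12 + 5 = 17.

17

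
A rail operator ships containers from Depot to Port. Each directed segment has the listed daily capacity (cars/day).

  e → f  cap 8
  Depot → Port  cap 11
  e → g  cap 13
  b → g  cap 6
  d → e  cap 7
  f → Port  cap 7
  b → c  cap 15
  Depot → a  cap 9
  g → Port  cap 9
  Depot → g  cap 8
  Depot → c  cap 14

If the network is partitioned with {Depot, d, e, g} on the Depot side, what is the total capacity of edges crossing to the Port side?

Edges leaving {Depot, d, e, g}: Depot→a (9), Depot→c (14), Depot→Port (11), e→f (8), g→Port (9).
Cut capacity = 9 + 14 + 11 + 8 + 9 = 51.

51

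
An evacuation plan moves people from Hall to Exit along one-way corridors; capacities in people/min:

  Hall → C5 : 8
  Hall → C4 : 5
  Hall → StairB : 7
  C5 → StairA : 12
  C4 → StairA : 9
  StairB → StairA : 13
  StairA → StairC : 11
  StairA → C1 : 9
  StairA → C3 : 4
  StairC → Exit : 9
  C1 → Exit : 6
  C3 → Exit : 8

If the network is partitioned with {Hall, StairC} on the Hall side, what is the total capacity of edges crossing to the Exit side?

29

Edges leaving {Hall, StairC}: Hall→C5 (8), Hall→C4 (5), Hall→StairB (7), StairC→Exit (9).
Cut capacity = 8 + 5 + 7 + 9 = 29.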